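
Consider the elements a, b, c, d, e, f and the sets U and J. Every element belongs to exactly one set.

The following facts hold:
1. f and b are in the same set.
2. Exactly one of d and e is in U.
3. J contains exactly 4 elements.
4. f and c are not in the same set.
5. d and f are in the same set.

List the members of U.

U = {c, e}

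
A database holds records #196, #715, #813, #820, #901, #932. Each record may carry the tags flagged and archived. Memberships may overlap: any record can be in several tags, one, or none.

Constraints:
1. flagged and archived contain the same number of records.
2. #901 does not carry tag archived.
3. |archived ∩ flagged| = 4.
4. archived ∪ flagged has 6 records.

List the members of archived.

archived = {#196, #715, #813, #820, #932}

From (2): #901 ∉ archived.
Suppose #196 ∉ archived: no assignment then satisfies all the clues, so #196 ∈ archived.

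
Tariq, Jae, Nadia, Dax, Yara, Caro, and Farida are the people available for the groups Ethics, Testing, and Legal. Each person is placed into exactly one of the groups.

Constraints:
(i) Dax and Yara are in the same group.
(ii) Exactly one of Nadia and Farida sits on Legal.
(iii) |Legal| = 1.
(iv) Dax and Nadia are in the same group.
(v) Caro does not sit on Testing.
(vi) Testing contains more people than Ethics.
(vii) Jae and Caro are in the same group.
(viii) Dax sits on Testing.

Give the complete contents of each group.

Ethics = {Caro, Jae}; Testing = {Dax, Nadia, Tariq, Yara}; Legal = {Farida}

From (v): Caro ∉ Testing.
From (viii): Dax ∈ Testing.
(i): Yara matches Dax: Yara ∉ Ethics.
(i): Yara matches Dax: Yara ∈ Testing.
(iv): Nadia matches Dax: Nadia ∉ Ethics.
(iv): Nadia matches Dax: Nadia ∈ Testing.
(vii): Jae matches Caro: Jae ∉ Testing.
(ii) (exactly one): Farida ∈ Legal.
(iii): Legal already has 1, so the rest are out.
Only one group left: Jae ∈ Ethics.
Only one group left: Caro ∈ Ethics.
Suppose Tariq ∈ Ethics: no assignment then satisfies all the clues, so Tariq ∉ Ethics.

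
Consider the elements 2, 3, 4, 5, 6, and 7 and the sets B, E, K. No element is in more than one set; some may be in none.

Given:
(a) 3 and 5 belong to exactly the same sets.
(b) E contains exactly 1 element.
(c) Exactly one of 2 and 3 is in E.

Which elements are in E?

E = {2}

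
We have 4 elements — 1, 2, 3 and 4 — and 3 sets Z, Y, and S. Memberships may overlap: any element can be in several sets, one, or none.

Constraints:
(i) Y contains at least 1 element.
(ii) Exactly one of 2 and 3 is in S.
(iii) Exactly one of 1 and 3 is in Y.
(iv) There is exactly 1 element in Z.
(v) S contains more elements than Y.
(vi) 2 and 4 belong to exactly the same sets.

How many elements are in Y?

1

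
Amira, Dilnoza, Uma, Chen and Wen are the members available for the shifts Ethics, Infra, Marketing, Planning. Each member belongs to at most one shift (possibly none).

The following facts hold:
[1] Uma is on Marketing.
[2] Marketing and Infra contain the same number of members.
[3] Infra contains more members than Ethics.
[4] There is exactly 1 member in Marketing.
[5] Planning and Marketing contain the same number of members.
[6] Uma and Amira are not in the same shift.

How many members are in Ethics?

0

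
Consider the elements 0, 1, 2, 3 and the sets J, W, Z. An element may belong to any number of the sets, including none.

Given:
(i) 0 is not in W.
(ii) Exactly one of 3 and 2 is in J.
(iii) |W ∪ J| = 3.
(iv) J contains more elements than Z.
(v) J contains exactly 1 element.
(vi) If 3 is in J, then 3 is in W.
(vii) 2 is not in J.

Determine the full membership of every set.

J = {3}; W = {1, 2, 3}; Z = {}

From (i): 0 ∉ W.
From (vii): 2 ∉ J.
(ii) (exactly one): 3 ∈ J.
(v): J already has 1, so the rest are out.
(vi): 3 ∈ W.
Suppose 0 ∈ Z: no assignment then satisfies all the clues, so 0 ∉ Z.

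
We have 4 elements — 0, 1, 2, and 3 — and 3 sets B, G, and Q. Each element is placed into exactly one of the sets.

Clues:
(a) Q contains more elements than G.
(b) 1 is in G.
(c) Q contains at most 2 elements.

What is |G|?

1

From (b): 1 ∈ G.
Suppose 0 ∈ G: no assignment then satisfies all the clues, so 0 ∉ G.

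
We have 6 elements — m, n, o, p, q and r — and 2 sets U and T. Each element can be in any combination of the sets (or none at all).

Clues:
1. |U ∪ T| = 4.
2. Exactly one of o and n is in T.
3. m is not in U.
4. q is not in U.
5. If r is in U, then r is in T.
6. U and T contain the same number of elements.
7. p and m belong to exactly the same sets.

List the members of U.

U = {n, o, r}

From (3): m ∉ U.
From (4): q ∉ U.
(7): p matches m: p ∉ U.
Suppose n ∉ U: no assignment then satisfies all the clues, so n ∈ U.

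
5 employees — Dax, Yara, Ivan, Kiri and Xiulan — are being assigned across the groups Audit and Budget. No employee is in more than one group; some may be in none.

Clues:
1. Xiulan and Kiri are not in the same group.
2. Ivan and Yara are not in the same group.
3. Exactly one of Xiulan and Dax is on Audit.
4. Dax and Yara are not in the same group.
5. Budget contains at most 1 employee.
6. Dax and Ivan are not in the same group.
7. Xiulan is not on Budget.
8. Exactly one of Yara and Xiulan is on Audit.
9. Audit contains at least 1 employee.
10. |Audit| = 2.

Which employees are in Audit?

Audit = {Ivan, Xiulan}

From (7): Xiulan ∉ Budget.
Suppose Dax ∈ Audit: no assignment then satisfies all the clues, so Dax ∉ Audit.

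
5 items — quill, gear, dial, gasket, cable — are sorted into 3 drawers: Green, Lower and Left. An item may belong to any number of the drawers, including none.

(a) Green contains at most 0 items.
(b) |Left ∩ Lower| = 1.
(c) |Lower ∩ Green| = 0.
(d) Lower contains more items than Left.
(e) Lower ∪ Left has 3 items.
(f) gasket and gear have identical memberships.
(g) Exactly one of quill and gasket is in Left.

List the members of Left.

Left = {quill}

(a): Green already has 0, so the rest are out.
Suppose quill ∉ Left: no assignment then satisfies all the clues, so quill ∈ Left.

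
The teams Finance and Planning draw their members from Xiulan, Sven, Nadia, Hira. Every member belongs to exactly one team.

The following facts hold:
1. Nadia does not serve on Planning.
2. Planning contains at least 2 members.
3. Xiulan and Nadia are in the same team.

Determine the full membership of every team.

Finance = {Nadia, Xiulan}; Planning = {Hira, Sven}

From (1): Nadia ∉ Planning.
(3): Xiulan matches Nadia: Xiulan ∉ Planning.
Only one team left: Xiulan ∈ Finance.
Only one team left: Nadia ∈ Finance.
(2): only 2 candidates remain for Planning, so all are in.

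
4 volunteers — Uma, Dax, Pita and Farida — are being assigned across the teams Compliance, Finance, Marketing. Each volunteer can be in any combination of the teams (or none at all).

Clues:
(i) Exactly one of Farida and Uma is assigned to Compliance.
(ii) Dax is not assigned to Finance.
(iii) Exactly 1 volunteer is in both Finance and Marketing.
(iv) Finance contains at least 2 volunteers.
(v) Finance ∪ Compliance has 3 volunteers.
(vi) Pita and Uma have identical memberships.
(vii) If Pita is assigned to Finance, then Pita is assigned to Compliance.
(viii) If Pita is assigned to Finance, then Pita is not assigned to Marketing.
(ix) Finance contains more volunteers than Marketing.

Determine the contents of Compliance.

From (ii): Dax ∉ Finance.
Suppose Uma ∉ Compliance: no assignment then satisfies all the clues, so Uma ∈ Compliance.

Compliance = {Pita, Uma}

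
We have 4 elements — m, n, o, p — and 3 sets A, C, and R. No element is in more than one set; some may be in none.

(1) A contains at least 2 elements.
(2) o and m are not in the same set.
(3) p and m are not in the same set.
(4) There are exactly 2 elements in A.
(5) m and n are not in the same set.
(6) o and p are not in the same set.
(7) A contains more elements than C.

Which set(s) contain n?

n: A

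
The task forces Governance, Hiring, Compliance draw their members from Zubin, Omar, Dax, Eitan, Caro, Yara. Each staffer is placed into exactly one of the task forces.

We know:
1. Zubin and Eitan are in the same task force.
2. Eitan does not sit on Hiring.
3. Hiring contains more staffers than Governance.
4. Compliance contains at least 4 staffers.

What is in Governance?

Governance = {}

From (2): Eitan ∉ Hiring.
(1): Zubin matches Eitan: Zubin ∉ Hiring.
Suppose Zubin ∈ Governance: no assignment then satisfies all the clues, so Zubin ∉ Governance.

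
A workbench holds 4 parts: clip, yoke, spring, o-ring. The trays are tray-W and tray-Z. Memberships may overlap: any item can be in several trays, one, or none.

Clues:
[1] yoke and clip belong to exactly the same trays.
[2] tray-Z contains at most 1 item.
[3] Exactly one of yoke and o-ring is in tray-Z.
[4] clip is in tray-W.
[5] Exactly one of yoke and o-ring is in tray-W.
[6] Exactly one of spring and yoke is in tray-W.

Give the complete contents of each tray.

tray-W = {clip, yoke}; tray-Z = {o-ring}

From (4): clip ∈ tray-W.
(1): yoke matches clip: yoke ∈ tray-W.
(5) (exactly one): o-ring ∉ tray-W.
(6) (exactly one): spring ∉ tray-W.
Suppose clip ∈ tray-Z: no assignment then satisfies all the clues, so clip ∉ tray-Z.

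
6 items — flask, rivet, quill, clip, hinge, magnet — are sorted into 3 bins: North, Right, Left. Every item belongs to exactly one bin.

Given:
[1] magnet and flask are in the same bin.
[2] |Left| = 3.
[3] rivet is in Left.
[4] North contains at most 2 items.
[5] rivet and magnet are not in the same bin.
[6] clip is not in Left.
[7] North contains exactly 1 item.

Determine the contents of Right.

Right = {flask, magnet}

From (3): rivet ∈ Left.
From (6): clip ∉ Left.
(5): magnet ∉ Left.
(1): flask matches magnet: flask ∉ Left.
(2): only 3 candidates remain for Left, so all are in.
Suppose flask ∉ Right: no assignment then satisfies all the clues, so flask ∈ Right.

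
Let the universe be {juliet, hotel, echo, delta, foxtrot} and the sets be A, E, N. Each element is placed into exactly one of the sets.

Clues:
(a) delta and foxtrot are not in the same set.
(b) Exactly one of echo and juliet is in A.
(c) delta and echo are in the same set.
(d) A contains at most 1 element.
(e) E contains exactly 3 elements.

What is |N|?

1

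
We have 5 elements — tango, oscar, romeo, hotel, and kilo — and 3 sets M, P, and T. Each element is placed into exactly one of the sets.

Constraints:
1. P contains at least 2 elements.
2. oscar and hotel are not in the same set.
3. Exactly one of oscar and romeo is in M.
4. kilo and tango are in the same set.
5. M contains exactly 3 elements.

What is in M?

M = {kilo, oscar, tango}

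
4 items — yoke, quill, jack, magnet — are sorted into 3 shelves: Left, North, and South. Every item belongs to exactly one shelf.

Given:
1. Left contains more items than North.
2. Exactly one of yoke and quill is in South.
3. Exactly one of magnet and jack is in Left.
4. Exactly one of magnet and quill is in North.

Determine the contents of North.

North = {magnet}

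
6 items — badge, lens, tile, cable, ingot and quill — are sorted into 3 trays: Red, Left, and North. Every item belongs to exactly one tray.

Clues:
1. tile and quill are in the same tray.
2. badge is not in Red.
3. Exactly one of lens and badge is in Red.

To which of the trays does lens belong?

From (2): badge ∉ Red.
(3) (exactly one): lens ∈ Red.

lens: Red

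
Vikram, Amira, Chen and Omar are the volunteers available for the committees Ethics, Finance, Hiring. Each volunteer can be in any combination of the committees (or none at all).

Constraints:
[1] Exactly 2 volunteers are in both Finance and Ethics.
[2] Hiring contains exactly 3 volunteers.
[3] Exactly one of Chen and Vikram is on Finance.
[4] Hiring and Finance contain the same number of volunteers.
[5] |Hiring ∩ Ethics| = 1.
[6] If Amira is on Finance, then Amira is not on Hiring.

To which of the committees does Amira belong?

Amira: Ethics, Finance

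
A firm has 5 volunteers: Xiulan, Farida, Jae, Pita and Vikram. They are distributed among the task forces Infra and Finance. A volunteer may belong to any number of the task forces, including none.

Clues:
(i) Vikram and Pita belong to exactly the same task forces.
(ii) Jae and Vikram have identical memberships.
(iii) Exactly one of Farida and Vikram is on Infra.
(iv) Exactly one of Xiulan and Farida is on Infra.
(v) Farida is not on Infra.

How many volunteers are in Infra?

From (v): Farida ∉ Infra.
(iii) (exactly one): Vikram ∈ Infra.
(iv) (exactly one): Xiulan ∈ Infra.
(i): Pita matches Vikram: Pita ∈ Infra.
(ii): Jae matches Vikram: Jae ∈ Infra.

4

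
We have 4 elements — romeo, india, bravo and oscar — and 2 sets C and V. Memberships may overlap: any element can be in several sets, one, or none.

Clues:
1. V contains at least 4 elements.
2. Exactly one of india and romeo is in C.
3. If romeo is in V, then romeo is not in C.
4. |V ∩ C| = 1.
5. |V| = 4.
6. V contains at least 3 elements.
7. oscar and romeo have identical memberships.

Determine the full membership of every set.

(1): only 4 candidates remain for V, so all are in.
(3): romeo ∉ C.
(7): oscar matches romeo: oscar ∉ C.
(2) (exactly one): india ∈ C.
Suppose bravo ∈ C: no assignment then satisfies all the clues, so bravo ∉ C.

C = {india}; V = {bravo, india, oscar, romeo}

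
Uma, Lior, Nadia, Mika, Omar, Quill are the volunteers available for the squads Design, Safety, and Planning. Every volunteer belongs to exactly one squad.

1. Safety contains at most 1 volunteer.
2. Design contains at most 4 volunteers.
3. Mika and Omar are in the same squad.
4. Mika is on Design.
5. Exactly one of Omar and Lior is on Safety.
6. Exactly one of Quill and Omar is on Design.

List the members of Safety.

Safety = {Lior}

From (4): Mika ∈ Design.
(3): Omar matches Mika: Omar ∈ Design.
(5) (exactly one): Lior ∈ Safety.
(6) (exactly one): Quill ∉ Design.
(1): Safety already has 1, so the rest are out.
Only one squad left: Quill ∈ Planning.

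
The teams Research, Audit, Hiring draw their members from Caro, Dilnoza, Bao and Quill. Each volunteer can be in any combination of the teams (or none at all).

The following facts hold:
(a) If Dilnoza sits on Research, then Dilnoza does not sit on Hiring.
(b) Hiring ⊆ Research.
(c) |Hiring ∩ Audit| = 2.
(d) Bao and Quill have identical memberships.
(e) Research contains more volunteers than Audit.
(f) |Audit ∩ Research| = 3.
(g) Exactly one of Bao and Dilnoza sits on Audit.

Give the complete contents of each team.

Research = {Bao, Caro, Dilnoza, Quill}; Audit = {Bao, Caro, Quill}; Hiring = {Bao, Quill}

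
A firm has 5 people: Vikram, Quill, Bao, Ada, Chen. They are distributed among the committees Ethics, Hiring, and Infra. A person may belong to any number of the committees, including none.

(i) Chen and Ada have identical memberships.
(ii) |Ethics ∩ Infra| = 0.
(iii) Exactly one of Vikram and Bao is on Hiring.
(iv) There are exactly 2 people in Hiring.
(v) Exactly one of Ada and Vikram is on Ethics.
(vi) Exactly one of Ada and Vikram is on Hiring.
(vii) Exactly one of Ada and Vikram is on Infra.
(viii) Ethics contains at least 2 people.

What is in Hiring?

Hiring = {Quill, Vikram}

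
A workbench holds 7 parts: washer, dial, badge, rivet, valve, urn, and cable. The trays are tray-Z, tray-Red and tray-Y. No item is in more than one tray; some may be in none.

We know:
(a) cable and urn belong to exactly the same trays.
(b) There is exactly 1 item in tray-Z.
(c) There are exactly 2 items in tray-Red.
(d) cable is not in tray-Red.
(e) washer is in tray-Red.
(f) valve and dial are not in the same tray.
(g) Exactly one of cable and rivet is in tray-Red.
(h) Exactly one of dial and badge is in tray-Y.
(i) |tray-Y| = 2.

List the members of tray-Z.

tray-Z = {dial}

From (d): cable ∉ tray-Red.
From (e): washer ∈ tray-Red.
(a): urn matches cable: urn ∉ tray-Red.
(g) (exactly one): rivet ∈ tray-Red.
(c): tray-Red already has 2, so the rest are out.
Suppose dial ∉ tray-Z: no assignment then satisfies all the clues, so dial ∈ tray-Z.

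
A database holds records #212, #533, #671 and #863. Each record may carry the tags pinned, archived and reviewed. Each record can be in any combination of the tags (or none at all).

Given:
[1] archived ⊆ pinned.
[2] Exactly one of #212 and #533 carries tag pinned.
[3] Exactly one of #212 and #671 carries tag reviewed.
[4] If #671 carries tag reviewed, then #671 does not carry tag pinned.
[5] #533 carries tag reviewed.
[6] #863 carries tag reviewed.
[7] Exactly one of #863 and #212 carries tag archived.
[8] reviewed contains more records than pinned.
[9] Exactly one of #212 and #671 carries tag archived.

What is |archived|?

1

From (5): #533 ∈ reviewed.
From (6): #863 ∈ reviewed.
Suppose #212 ∉ pinned: no assignment then satisfies all the clues, so #212 ∈ pinned.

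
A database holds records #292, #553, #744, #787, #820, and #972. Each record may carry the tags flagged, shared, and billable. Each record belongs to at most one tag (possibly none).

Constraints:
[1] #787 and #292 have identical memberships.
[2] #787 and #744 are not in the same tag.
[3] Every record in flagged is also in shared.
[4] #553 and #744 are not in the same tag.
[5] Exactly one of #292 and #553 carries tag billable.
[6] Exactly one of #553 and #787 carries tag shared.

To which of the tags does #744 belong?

#744: none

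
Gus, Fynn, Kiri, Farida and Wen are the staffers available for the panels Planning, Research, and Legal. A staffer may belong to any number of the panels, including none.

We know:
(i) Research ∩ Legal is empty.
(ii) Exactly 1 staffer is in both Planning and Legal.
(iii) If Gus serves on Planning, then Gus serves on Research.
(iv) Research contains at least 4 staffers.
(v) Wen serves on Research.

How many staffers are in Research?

4

From (v): Wen ∈ Research.
(i) (disjoint): Wen ∉ Legal.
Suppose Gus ∉ Research: no assignment then satisfies all the clues, so Gus ∈ Research.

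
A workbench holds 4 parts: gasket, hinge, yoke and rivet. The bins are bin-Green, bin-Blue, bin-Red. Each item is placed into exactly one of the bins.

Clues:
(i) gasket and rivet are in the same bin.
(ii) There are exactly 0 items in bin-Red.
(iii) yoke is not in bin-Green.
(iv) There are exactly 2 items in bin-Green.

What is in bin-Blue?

bin-Blue = {hinge, yoke}

From (iii): yoke ∉ bin-Green.
(ii): bin-Red already has 0, so the rest are out.
Only one bin left: yoke ∈ bin-Blue.
Suppose gasket ∈ bin-Blue: no assignment then satisfies all the clues, so gasket ∉ bin-Blue.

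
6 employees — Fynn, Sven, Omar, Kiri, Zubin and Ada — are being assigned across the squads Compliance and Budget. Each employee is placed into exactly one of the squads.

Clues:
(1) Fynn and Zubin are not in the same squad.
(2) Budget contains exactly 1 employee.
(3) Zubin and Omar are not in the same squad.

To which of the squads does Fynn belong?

Fynn: Compliance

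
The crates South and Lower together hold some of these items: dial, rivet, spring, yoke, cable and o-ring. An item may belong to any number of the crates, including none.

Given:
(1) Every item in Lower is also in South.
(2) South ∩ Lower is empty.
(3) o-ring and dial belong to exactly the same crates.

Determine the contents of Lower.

Lower = {}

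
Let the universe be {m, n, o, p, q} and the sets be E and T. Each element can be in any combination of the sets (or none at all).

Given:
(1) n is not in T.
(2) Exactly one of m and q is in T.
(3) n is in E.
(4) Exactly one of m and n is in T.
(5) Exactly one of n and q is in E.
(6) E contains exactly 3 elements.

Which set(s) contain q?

From (1): n ∉ T.
From (3): n ∈ E.
(4) (exactly one): m ∈ T.
(5) (exactly one): q ∉ E.
(2) (exactly one): q ∉ T.

q: none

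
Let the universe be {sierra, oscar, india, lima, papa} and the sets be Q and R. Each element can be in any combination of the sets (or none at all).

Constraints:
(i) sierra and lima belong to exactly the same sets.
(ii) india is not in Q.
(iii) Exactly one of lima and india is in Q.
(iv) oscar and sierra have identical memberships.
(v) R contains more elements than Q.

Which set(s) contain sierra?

From (ii): india ∉ Q.
(iii) (exactly one): lima ∈ Q.
(i): sierra matches lima: sierra ∈ Q.
(iv): oscar matches sierra: oscar ∈ Q.
Suppose sierra ∉ R: no assignment then satisfies all the clues, so sierra ∈ R.

sierra: Q, R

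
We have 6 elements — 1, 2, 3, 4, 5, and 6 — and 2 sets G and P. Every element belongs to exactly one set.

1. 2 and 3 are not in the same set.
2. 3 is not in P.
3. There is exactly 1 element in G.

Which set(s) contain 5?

From (2): 3 ∉ P.
Only one set left: 3 ∈ G.
(1): 2 ∉ G.
(3): G already has 1, so the rest are out.
Only one set left: 1 ∈ P.
Only one set left: 2 ∈ P.
Only one set left: 4 ∈ P.
Only one set left: 5 ∈ P.
Only one set left: 6 ∈ P.

5: P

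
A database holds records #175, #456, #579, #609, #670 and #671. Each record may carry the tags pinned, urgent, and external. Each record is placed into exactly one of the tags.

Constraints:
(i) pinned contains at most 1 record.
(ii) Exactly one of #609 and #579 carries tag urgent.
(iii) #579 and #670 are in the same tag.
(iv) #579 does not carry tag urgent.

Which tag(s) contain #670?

#670: external

From (iv): #579 ∉ urgent.
(ii) (exactly one): #609 ∈ urgent.
(iii): #670 matches #579: #670 ∉ urgent.
Suppose #670 ∈ pinned: no assignment then satisfies all the clues, so #670 ∉ pinned.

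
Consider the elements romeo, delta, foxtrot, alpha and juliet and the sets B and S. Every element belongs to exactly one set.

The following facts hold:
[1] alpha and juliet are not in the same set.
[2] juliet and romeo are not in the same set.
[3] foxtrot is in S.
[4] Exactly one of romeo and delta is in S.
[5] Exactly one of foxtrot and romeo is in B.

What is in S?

S = {delta, foxtrot, juliet}

From (3): foxtrot ∈ S.
(5) (exactly one): romeo ∈ B.
(2): juliet ∉ B.
(4) (exactly one): delta ∈ S.
Only one set left: juliet ∈ S.
(1): alpha ∉ S.
Only one set left: alpha ∈ B.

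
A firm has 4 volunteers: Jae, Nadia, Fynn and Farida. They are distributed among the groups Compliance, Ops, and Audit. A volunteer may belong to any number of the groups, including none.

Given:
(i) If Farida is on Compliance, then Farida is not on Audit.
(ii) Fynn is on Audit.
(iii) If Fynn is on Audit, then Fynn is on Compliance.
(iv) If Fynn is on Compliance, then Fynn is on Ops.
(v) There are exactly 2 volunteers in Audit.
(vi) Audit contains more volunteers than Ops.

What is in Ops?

From (ii): Fynn ∈ Audit.
(iii): Fynn ∈ Compliance.
(iv): Fynn ∈ Ops.
Suppose Jae ∈ Ops: no assignment then satisfies all the clues, so Jae ∉ Ops.

Ops = {Fynn}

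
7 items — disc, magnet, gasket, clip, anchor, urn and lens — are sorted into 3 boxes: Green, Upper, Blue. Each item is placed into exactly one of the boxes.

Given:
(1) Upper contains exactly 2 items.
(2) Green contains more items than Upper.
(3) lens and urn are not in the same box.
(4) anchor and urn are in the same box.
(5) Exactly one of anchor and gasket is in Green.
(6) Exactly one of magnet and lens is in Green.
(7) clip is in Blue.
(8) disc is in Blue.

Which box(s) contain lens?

lens: Upper

From (7): clip ∈ Blue.
From (8): disc ∈ Blue.
Suppose lens ∈ Green: no assignment then satisfies all the clues, so lens ∉ Green.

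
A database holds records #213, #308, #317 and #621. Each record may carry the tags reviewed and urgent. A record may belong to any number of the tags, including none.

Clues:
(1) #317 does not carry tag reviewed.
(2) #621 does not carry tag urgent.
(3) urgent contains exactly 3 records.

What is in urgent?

From (1): #317 ∉ reviewed.
From (2): #621 ∉ urgent.
(3): only 3 candidates remain for urgent, so all are in.

urgent = {#213, #308, #317}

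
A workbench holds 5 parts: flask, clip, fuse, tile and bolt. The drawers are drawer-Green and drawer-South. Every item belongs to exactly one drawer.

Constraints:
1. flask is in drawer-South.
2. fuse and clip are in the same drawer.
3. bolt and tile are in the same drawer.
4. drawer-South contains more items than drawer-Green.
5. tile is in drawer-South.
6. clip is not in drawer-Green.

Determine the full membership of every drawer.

drawer-Green = {}; drawer-South = {bolt, clip, flask, fuse, tile}

From (1): flask ∈ drawer-South.
From (5): tile ∈ drawer-South.
From (6): clip ∉ drawer-Green.
(2): fuse matches clip: fuse ∉ drawer-Green.
(3): bolt matches tile: bolt ∉ drawer-Green.
(3): bolt matches tile: bolt ∈ drawer-South.
Only one drawer left: clip ∈ drawer-South.
Only one drawer left: fuse ∈ drawer-South.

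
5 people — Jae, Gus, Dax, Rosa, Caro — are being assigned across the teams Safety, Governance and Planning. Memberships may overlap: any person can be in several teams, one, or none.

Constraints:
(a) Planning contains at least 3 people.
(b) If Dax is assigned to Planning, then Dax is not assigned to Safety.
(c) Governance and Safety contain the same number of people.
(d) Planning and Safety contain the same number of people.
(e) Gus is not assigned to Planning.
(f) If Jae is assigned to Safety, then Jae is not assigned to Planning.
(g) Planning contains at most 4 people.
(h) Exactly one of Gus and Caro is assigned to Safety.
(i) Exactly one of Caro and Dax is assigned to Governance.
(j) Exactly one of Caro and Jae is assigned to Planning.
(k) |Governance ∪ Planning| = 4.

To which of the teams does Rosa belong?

Rosa: Governance, Planning, Safety

From (e): Gus ∉ Planning.
Suppose Rosa ∉ Safety: no assignment then satisfies all the clues, so Rosa ∈ Safety.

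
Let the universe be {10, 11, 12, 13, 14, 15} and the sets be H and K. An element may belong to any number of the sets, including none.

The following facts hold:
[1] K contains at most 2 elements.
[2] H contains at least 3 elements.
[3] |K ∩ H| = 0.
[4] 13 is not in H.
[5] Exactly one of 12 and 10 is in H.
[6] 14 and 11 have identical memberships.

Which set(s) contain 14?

14: H

From (4): 13 ∉ H.
Suppose 14 ∉ H: no assignment then satisfies all the clues, so 14 ∈ H.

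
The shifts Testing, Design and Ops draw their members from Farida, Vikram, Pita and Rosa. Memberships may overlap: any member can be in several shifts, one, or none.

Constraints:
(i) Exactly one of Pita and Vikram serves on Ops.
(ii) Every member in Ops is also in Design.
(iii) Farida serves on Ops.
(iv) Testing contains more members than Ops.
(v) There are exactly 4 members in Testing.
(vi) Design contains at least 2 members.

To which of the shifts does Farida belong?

Farida: Design, Ops, Testing

From (iii): Farida ∈ Ops.
(ii) with Farida ∈ Ops: Farida ∈ Design.
(v): only 4 candidates remain for Testing, so all are in.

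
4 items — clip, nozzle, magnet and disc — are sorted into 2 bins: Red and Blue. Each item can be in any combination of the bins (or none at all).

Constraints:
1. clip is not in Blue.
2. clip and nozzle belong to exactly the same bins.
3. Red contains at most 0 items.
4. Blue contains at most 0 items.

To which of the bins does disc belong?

From (1): clip ∉ Blue.
(2): nozzle matches clip: nozzle ∉ Blue.
(3): Red already has 0, so the rest are out.
(4): Blue already has 0, so the rest are out.

disc: none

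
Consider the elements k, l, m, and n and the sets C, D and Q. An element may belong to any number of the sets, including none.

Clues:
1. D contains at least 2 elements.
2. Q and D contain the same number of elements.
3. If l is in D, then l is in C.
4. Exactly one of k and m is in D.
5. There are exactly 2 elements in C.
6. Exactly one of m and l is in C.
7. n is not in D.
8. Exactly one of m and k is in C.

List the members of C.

C = {k, l}

From (7): n ∉ D.
Suppose k ∉ C: no assignment then satisfies all the clues, so k ∈ C.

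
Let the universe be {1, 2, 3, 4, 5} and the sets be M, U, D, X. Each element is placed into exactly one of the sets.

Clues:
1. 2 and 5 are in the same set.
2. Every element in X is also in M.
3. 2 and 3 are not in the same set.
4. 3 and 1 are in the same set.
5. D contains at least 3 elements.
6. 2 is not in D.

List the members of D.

From (6): 2 ∉ D.
(1): 5 matches 2: 5 ∉ D.
(5): only 3 candidates remain for D, so all are in.

D = {1, 3, 4}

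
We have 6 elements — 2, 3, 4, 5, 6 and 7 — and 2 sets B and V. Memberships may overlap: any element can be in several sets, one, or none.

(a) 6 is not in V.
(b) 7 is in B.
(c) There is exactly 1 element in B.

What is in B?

B = {7}

From (a): 6 ∉ V.
From (b): 7 ∈ B.
(c): B already has 1, so the rest are out.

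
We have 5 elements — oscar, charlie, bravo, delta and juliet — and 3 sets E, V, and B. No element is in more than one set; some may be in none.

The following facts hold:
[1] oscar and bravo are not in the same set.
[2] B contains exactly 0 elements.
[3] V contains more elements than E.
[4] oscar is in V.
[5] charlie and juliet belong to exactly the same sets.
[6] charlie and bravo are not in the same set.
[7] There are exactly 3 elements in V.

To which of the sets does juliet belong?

From (4): oscar ∈ V.
(1): bravo ∉ V.
(2): B already has 0, so the rest are out.
Suppose juliet ∈ E: no assignment then satisfies all the clues, so juliet ∉ E.

juliet: V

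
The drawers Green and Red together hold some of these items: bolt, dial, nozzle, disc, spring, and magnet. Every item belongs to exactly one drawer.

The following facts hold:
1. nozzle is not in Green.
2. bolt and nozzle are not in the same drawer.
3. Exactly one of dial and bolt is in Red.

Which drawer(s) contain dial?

From (1): nozzle ∉ Green.
Only one drawer left: nozzle ∈ Red.
(2): bolt ∉ Red.
(3) (exactly one): dial ∈ Red.
Only one drawer left: bolt ∈ Green.

dial: Red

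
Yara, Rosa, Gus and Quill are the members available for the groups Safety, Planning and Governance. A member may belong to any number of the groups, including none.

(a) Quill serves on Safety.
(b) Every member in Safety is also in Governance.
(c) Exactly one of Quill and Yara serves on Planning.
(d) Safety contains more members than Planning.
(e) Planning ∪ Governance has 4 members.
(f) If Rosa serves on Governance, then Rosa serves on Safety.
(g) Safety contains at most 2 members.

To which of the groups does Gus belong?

Gus: Governance

From (a): Quill ∈ Safety.
(b) with Quill ∈ Safety: Quill ∈ Governance.
Suppose Gus ∈ Safety: no assignment then satisfies all the clues, so Gus ∉ Safety.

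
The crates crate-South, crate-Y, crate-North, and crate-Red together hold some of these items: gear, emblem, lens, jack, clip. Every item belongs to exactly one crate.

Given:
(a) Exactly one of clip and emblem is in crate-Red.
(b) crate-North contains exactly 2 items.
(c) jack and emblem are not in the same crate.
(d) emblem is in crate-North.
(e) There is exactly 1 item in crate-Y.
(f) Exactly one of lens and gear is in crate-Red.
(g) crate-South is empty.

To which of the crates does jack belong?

jack: crate-Y

From (d): emblem ∈ crate-North.
(a) (exactly one): clip ∈ crate-Red.
(c): jack ∉ crate-North.
(g): crate-South already has 0, so the rest are out.
Suppose jack ∉ crate-Y: no assignment then satisfies all the clues, so jack ∈ crate-Y.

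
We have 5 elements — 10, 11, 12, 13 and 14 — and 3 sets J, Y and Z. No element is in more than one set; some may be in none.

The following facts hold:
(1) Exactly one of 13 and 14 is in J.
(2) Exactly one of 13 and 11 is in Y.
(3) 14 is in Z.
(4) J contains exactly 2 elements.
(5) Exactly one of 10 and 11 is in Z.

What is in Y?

Y = {11}

From (3): 14 ∈ Z.
(1) (exactly one): 13 ∈ J.
(2) (exactly one): 11 ∈ Y.
(5) (exactly one): 10 ∈ Z.
(4): only 2 candidates remain for J, so all are in.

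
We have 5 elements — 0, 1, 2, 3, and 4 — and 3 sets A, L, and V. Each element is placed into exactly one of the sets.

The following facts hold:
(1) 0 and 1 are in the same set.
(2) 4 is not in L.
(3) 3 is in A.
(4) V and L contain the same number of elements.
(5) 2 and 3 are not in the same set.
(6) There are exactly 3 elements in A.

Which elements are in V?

V = {4}

From (2): 4 ∉ L.
From (3): 3 ∈ A.
(5): 2 ∉ A.
Suppose 0 ∈ V: no assignment then satisfies all the clues, so 0 ∉ V.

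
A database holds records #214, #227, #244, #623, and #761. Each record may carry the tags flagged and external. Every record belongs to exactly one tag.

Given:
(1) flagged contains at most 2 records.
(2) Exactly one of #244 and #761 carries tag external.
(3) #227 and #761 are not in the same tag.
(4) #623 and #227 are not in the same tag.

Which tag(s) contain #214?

#214: external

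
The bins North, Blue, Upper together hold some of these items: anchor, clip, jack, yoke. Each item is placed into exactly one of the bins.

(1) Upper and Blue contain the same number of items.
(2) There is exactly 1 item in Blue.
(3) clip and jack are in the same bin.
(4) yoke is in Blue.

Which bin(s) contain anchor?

anchor: Upper

From (4): yoke ∈ Blue.
(2): Blue already has 1, so the rest are out.
Suppose anchor ∈ North: no assignment then satisfies all the clues, so anchor ∉ North.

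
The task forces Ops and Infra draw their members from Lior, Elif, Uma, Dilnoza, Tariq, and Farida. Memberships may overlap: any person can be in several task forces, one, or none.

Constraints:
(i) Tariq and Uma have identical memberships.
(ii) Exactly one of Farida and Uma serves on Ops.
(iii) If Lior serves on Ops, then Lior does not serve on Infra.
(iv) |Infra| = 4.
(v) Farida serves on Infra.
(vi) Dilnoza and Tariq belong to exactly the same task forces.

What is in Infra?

Infra = {Dilnoza, Farida, Tariq, Uma}

From (v): Farida ∈ Infra.
Suppose Lior ∈ Infra: no assignment then satisfies all the clues, so Lior ∉ Infra.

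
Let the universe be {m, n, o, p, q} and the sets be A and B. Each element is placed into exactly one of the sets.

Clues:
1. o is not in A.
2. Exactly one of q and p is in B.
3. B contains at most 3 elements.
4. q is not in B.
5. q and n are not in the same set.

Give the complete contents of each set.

From (1): o ∉ A.
From (4): q ∉ B.
(2) (exactly one): p ∈ B.
Only one set left: o ∈ B.
Only one set left: q ∈ A.
(5): n ∉ A.
Only one set left: n ∈ B.
(3): B already has 3, so the rest are out.
Only one set left: m ∈ A.

A = {m, q}; B = {n, o, p}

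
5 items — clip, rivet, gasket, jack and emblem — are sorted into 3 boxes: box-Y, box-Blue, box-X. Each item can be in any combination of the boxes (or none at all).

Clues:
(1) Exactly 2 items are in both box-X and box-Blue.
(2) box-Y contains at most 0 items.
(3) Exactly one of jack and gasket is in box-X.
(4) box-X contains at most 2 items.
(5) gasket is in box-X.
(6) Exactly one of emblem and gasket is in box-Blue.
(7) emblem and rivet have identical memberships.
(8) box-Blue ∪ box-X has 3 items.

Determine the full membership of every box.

From (5): gasket ∈ box-X.
(2): box-Y already has 0, so the rest are out.
(3) (exactly one): jack ∉ box-X.
Suppose clip ∉ box-Blue: no assignment then satisfies all the clues, so clip ∈ box-Blue.

box-Y = {}; box-Blue = {clip, gasket, jack}; box-X = {clip, gasket}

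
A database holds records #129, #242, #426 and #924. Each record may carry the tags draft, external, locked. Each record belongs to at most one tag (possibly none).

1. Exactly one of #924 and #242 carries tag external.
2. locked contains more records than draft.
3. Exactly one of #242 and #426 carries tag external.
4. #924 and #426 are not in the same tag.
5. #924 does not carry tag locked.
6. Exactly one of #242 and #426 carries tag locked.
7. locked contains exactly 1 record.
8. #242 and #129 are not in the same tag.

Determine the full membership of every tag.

draft = {}; external = {#242}; locked = {#426}

From (5): #924 ∉ locked.
Suppose #129 ∈ draft: no assignment then satisfies all the clues, so #129 ∉ draft.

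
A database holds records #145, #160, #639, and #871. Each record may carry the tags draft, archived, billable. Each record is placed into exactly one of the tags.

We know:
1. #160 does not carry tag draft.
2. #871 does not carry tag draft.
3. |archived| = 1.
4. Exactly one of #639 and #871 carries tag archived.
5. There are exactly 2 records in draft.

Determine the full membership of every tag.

From (1): #160 ∉ draft.
From (2): #871 ∉ draft.
(5): only 2 candidates remain for draft, so all are in.
(4) (exactly one): #871 ∈ archived.
(3): archived already has 1, so the rest are out.
Only one tag left: #160 ∈ billable.

draft = {#145, #639}; archived = {#871}; billable = {#160}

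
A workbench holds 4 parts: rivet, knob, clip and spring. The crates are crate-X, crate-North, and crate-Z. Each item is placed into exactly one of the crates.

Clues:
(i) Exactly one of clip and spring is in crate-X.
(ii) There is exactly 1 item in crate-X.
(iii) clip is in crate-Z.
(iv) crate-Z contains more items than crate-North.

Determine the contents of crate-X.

From (iii): clip ∈ crate-Z.
(i) (exactly one): spring ∈ crate-X.
(ii): crate-X already has 1, so the rest are out.

crate-X = {spring}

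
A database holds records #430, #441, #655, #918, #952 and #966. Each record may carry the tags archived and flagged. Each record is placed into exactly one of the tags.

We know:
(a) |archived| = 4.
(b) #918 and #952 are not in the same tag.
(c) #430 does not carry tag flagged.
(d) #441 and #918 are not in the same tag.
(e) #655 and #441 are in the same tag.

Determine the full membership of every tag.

archived = {#430, #441, #655, #952}; flagged = {#918, #966}

From (c): #430 ∉ flagged.
Only one tag left: #430 ∈ archived.
Suppose #441 ∉ archived: no assignment then satisfies all the clues, so #441 ∈ archived.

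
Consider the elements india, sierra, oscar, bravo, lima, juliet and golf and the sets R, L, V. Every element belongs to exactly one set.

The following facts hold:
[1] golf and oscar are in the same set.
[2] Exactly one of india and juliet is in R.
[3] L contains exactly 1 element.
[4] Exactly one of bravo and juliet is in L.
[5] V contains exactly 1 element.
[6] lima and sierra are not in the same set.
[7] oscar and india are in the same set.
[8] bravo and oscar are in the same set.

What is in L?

L = {juliet}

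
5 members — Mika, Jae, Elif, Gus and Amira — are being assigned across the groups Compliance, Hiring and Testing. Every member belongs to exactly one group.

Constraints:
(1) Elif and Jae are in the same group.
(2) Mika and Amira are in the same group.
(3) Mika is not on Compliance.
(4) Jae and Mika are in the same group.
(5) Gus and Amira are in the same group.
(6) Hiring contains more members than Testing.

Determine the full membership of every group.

Compliance = {}; Hiring = {Amira, Elif, Gus, Jae, Mika}; Testing = {}

From (3): Mika ∉ Compliance.
(2): Amira matches Mika: Amira ∉ Compliance.
(4): Jae matches Mika: Jae ∉ Compliance.
(5): Gus matches Amira: Gus ∉ Compliance.
(1): Elif matches Jae: Elif ∉ Compliance.
Suppose Mika ∉ Hiring: no assignment then satisfies all the clues, so Mika ∈ Hiring.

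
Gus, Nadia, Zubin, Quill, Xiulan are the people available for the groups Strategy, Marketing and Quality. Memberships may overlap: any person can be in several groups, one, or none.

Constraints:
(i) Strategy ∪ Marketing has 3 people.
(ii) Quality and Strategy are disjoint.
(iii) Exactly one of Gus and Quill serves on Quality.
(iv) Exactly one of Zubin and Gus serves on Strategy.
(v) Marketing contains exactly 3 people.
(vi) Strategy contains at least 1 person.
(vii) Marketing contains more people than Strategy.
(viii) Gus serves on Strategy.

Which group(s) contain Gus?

From (viii): Gus ∈ Strategy.
(ii) (disjoint): Gus ∉ Quality.
(iii) (exactly one): Quill ∈ Quality.
(iv) (exactly one): Zubin ∉ Strategy.
(ii) (disjoint): Quill ∉ Strategy.
Suppose Gus ∉ Marketing: no assignment then satisfies all the clues, so Gus ∈ Marketing.

Gus: Marketing, Strategy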